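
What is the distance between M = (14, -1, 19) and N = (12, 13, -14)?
d = √[(-2)² + (14)² + (-33)²] = √1289 = 35.9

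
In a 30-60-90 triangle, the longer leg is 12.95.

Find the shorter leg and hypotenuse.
In a 30-60-90 triangle, sides are in ratio 1 : √3 : 2.
Long leg = short leg·√3  →  short leg = 12.95/√3 = 7.477
Hypotenuse = 2·(short leg) = 2·12.95/√3 = 14.95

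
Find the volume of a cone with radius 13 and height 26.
Volume = (1/3) * pi * r² * h
Volume = (1/3) * pi * 13² * 26
Volume = (1/3) * pi * 169 * 26
Volume = (1/3) * pi * 4394
Volume = 4601.39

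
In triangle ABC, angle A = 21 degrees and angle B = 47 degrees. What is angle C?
Sum of angles in a triangle = 180 degrees
Third angle = 180 - 21 - 47
Third angle = 112 degrees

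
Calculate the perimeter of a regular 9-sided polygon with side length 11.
Perimeter = number of sides * side length
Perimeter = 9 * 11
Perimeter = 99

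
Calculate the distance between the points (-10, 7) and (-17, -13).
Using the distance formula: d = sqrt((x₂-x₁)² + (y₂-y₁)²)
dx = (-17) - (-10) = -7
dy = (-13) - 7 = -20
d = sqrt((-7)² + (-20)²) = sqrt(49 + 400) = sqrt(449) = 21.19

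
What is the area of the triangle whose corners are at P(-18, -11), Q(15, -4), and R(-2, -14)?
Using the coordinate formula: Area = (1/2)|x₁(y₂-y₃) + x₂(y₃-y₁) + x₃(y₁-y₂)|
Area = (1/2)|(-18)((-4)-(-14)) + 15((-14)-(-11)) + (-2)((-11)-(-4))|
Area = (1/2)|(-18)*10 + 15*(-3) + (-2)*(-7)|
Area = (1/2)|(-180) + (-45) + 14|
Area = (1/2)*211 = 105.50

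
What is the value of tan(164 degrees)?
tan(164 degrees) = -0.2867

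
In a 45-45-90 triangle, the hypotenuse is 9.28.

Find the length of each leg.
In a 45-45-90 triangle, hypotenuse = leg·√2  →  leg = hypotenuse/√2
leg = 9.28/√2 = 6.562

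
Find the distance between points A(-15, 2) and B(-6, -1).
Using the distance formula: d = sqrt((x₂-x₁)² + (y₂-y₁)²)
dx = (-6) - (-15) = 9
dy = (-1) - 2 = -3
d = sqrt(9² + (-3)²) = sqrt(81 + 9) = sqrt(90) = 9.49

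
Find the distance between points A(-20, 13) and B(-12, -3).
Using the distance formula: d = sqrt((x₂-x₁)² + (y₂-y₁)²)
dx = (-12) - (-20) = 8
dy = (-3) - 13 = -16
d = sqrt(8² + (-16)²) = sqrt(64 + 256) = sqrt(320) = 17.89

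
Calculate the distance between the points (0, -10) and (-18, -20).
Using the distance formula: d = sqrt((x₂-x₁)² + (y₂-y₁)²)
dx = (-18) - 0 = -18
dy = (-20) - (-10) = -10
d = sqrt((-18)² + (-10)²) = sqrt(324 + 100) = sqrt(424) = 20.59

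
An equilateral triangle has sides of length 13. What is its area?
Area = (sqrt(3)/4) * s²
Area = (sqrt(3)/4) * 13²
Area = (sqrt(3)/4) * 169
Area = 73.18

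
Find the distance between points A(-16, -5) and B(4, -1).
Using the distance formula: d = sqrt((x₂-x₁)² + (y₂-y₁)²)
dx = 4 - (-16) = 20
dy = (-1) - (-5) = 4
d = sqrt(20² + 4²) = sqrt(400 + 16) = sqrt(416) = 20.40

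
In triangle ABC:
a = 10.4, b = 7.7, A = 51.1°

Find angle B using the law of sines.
sin(B)/b = sin(A)/a
sin(B) = b·sin(A)/a = 7.7·sin(51.1°)/10.4 = 0.576199
B = arcsin(0.576199) = 35.18°  (b ≤ a, so B ≤ A and the acute solution is unique)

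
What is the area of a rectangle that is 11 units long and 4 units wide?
Area = length * width
Area = 11 * 4
Area = 44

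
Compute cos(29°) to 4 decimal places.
cos(29 degrees) = 0.8746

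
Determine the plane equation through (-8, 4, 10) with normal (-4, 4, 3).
d = n·P = (-4)(-8) + (4)(4) + (3)(10) = 78
Plane: -4x + 4y + 3z = 78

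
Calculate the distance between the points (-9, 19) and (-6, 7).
Using the distance formula: d = sqrt((x₂-x₁)² + (y₂-y₁)²)
dx = (-6) - (-9) = 3
dy = 7 - 19 = -12
d = sqrt(3² + (-12)²) = sqrt(9 + 144) = sqrt(153) = 12.37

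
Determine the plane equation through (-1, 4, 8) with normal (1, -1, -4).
d = n·P = (1)(-1) + (-1)(4) + (-4)(8) = -37
Plane: x - y - 4z = -37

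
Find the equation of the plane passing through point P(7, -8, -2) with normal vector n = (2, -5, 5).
d = n·P = (2)(7) + (-5)(-8) + (5)(-2) = 44
Plane: 2x - 5y + 5z = 44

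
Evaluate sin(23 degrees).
sin(23 degrees) = 0.3907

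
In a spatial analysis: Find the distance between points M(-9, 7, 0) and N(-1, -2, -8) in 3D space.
d = √[(8)² + (-9)² + (-8)²] = √209 = 14.46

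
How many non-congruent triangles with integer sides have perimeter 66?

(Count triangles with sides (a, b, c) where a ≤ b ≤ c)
With a ≤ b ≤ c and a + b + c = 66, the triangle inequality a + b > c gives c < 66/2, so c ≤ 32.
Iterate a from 1 to ⌊p/3⌋ = 22; for each a, b ranges from a to ⌊(p−a)/2⌋ with c = p − a − b, keeping only c ≥ b.
Triples: (2, 32, 32), (3, 31, 32), (4, 30, 32), …
Count = 91 triangles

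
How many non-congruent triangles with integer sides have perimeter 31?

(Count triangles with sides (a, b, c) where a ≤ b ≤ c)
With a ≤ b ≤ c and a + b + c = 31, the triangle inequality a + b > c gives c < 31/2, so c ≤ 15.
Iterate a from 1 to ⌊p/3⌋ = 10; for each a, b ranges from a to ⌊(p−a)/2⌋ with c = p − a − b, keeping only c ≥ b.
Triples: (1, 15, 15), (2, 14, 15), (3, 13, 15), …
Count = 24 triangles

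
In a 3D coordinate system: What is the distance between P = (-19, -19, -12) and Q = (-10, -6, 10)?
d = √[(9)² + (13)² + (22)²] = √734 = 27.09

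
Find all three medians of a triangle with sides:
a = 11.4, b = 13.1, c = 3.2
Using m_x = ½√(2y² + 2z² - x²):
m_a = ½√(2·13.1² + 2·3.2² - 11.4²) = ½√233.74 = 7.644
m_b = ½√(2·11.4² + 2·3.2² - 13.1²) = ½√108.79 = 5.215
m_c = ½√(2·11.4² + 2·13.1² - 3.2²) = ½√592.9 = 12.17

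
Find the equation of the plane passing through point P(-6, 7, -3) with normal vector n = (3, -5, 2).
d = n·P = (3)(-6) + (-5)(7) + (2)(-3) = -59
Plane: 3x - 5y + 2z = -59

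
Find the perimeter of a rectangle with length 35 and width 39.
Perimeter = 2 * (length + width)
Perimeter = 2 * (35 + 39)
Perimeter = 2 * 74
Perimeter = 148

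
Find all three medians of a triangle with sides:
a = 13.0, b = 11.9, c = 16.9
Using m_x = ½√(2y² + 2z² - x²):
m_a = ½√(2·11.9² + 2·16.9² - 13.0²) = ½√685.44 = 13.09
m_b = ½√(2·13.0² + 2·16.9² - 11.9²) = ½√767.61 = 13.85
m_c = ½√(2·13.0² + 2·11.9² - 16.9²) = ½√335.61 = 9.16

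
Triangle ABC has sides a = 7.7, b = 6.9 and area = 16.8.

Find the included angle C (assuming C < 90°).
Area = ½ab·sin(C)  →  sin(C) = 2·Area/(ab)
sin(C) = 2·16.8/(7.7·6.9) = 0.632411
C = arcsin(0.632411) = 39.23°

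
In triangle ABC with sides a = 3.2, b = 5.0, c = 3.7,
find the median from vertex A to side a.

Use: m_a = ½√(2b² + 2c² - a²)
m_a = ½√(2·5.0² + 2·3.7² - 3.2²)
m_a = ½√(50 + 27.38 - 10.24) = ½√67.14 = 4.097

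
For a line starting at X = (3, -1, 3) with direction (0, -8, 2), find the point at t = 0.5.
P(0.5) = (3 + 0(0.5), -1 + (-8)(0.5), 3 + 2(0.5)) = (3, -5, 4)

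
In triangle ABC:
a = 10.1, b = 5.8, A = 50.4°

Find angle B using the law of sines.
sin(B)/b = sin(A)/a
sin(B) = b·sin(A)/a = 5.8·sin(50.4°)/10.1 = 0.442473
B = arcsin(0.442473) = 26.26°  (b ≤ a, so B ≤ A and the acute solution is unique)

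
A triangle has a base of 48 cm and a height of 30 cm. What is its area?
Area = (1/2) * base * height
Area = (1/2) * 48 * 30
Area = 720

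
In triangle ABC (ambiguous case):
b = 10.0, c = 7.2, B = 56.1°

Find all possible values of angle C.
sin(C)/c = sin(B)/b  →  sin(C) = c·sin(B)/b = 7.2·sin(56.1°)/10.0 = 0.597609
C₁ = arcsin(0.597609) = 36.7°,  C₂ = 180° - C₁ = 143.3°
Check C₂: A = 180° - 56.1° - 143.3° = -19.4° ≤ 0, rejected
C = 36.7° (one solution)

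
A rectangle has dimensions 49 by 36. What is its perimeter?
Perimeter = 2 * (length + width)
Perimeter = 2 * (49 + 36)
Perimeter = 2 * 85
Perimeter = 170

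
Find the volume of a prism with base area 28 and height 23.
Volume = base area * height
Volume = 28 * 23
Volume = 644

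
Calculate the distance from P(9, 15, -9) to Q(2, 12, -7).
d = √[(-7)² + (-3)² + (2)²] = √62 = 7.874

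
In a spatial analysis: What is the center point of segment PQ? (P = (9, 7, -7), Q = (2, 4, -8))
Midpoint = ((9+2)/2, (7+4)/2, (-7-8)/2) = (5.5, 5.5, -7.5)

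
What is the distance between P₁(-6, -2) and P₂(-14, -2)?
Using the distance formula: d = sqrt((x₂-x₁)² + (y₂-y₁)²)
dx = (-14) - (-6) = -8
dy = (-2) - (-2) = 0
d = sqrt((-8)² + 0²) = sqrt(64 + 0) = sqrt(64) = 8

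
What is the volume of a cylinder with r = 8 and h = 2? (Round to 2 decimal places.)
Volume = pi * r² * h
Volume = pi * 8² * 2
Volume = pi * 64 * 2
Volume = pi * 128
Volume = 402.12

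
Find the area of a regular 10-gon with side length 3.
For a regular 10-gon with side length s = 3:
Apothem a = s / (2*tan(pi/10)) = 3 / (2*tan(pi/10)) ≈ 4.6165
Perimeter P = 10 * 3 = 30
Area = (1/2) * P * a = (1/2) * 30 * 4.6165 = 69.25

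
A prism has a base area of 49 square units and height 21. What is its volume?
Volume = base area * height
Volume = 49 * 21
Volume = 1029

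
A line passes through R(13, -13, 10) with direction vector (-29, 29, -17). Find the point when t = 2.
P(2) = (13 + (-29)(2), -13 + 29(2), 10 + (-17)(2)) = (-45, 45, -24)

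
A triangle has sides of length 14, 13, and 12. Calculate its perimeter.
Perimeter = sum of all sides
Perimeter = 14 + 13 + 12
Perimeter = 39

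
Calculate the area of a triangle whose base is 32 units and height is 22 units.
Area = (1/2) * base * height
Area = (1/2) * 32 * 22
Area = 352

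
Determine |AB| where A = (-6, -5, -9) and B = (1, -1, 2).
d = √[(7)² + (4)² + (11)²] = √186 = 13.64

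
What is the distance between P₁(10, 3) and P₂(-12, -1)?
Using the distance formula: d = sqrt((x₂-x₁)² + (y₂-y₁)²)
dx = (-12) - 10 = -22
dy = (-1) - 3 = -4
d = sqrt((-22)² + (-4)²) = sqrt(484 + 16) = sqrt(500) = 22.36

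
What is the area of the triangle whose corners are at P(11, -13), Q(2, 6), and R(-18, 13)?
Using the coordinate formula: Area = (1/2)|x₁(y₂-y₃) + x₂(y₃-y₁) + x₃(y₁-y₂)|
Area = (1/2)|11(6-13) + 2(13-(-13)) + (-18)((-13)-6)|
Area = (1/2)|11*(-7) + 2*26 + (-18)*(-19)|
Area = (1/2)|(-77) + 52 + 342|
Area = (1/2)*317 = 158.50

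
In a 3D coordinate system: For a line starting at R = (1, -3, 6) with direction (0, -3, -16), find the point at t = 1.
P(1) = (1 + 0(1), -3 + (-3)(1), 6 + (-16)(1)) = (1, -6, -10)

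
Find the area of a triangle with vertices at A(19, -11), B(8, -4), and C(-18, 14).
Using the coordinate formula: Area = (1/2)|x₁(y₂-y₃) + x₂(y₃-y₁) + x₃(y₁-y₂)|
Area = (1/2)|19((-4)-14) + 8(14-(-11)) + (-18)((-11)-(-4))|
Area = (1/2)|19*(-18) + 8*25 + (-18)*(-7)|
Area = (1/2)|(-342) + 200 + 126|
Area = (1/2)*16 = 8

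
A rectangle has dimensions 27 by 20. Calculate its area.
Area = length * width
Area = 27 * 20
Area = 540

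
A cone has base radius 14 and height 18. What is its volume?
Volume = (1/3) * pi * r² * h
Volume = (1/3) * pi * 14² * 18
Volume = (1/3) * pi * 196 * 18
Volume = (1/3) * pi * 3528
Volume = 3694.51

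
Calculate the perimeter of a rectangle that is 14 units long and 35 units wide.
Perimeter = 2 * (length + width)
Perimeter = 2 * (14 + 35)
Perimeter = 2 * 49
Perimeter = 98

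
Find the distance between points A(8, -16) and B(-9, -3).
Using the distance formula: d = sqrt((x₂-x₁)² + (y₂-y₁)²)
dx = (-9) - 8 = -17
dy = (-3) - (-16) = 13
d = sqrt((-17)² + 13²) = sqrt(289 + 169) = sqrt(458) = 21.40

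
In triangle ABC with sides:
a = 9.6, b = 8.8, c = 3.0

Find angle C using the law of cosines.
cos(C) = (a² + b² - c²)/(2ab)
cos(C) = (9.6² + 8.8² - 3.0²)/(2·9.6·8.8) = 160.6/168.96 = 0.950521
C = arccos(0.950521) = 18.1°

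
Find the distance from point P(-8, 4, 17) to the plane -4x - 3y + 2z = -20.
d = |(-4)(-8) + (-3)(4) + 2(17) - (-20)| / √((-4)² + (-3)² + 2²) = 74/√29 = 13.74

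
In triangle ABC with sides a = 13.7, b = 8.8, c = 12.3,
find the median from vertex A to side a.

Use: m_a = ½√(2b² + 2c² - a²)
m_a = ½√(2·8.8² + 2·12.3² - 13.7²)
m_a = ½√(154.88 + 302.58 - 187.69) = ½√269.77 = 8.212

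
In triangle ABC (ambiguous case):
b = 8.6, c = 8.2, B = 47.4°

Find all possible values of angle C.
sin(C)/c = sin(B)/b  →  sin(C) = c·sin(B)/b = 8.2·sin(47.4°)/8.6 = 0.701860
C₁ = arcsin(0.701860) = 44.58°,  C₂ = 180° - C₁ = 135.42°
Check C₂: A = 180° - 47.4° - 135.42° = -2.82° ≤ 0, rejected
C = 44.58° (one solution)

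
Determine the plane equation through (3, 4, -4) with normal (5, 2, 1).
d = n·P = (5)(3) + (2)(4) + (1)(-4) = 19
Plane: 5x + 2y + z = 19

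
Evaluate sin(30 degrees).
sin(30 degrees) = 1/2
Decimal approximation: 0.5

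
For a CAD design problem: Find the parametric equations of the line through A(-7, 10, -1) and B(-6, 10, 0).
Direction vector d = B - A = (1, 0, 1)
x = -7 + t, y = 10, z = -1 + t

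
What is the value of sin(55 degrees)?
sin(55 degrees) = 0.8192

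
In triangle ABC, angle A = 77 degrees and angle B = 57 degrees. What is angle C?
Sum of angles in a triangle = 180 degrees
Third angle = 180 - 77 - 57
Third angle = 46 degrees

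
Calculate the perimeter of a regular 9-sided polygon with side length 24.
Perimeter = number of sides * side length
Perimeter = 9 * 24
Perimeter = 216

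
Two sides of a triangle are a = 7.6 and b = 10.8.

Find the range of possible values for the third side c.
By the triangle inequality: |a - b| < c < a + b
|7.6 - 10.8| < c < 7.6 + 10.8
3.2 < c < 18.4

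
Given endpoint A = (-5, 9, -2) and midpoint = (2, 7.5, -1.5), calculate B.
B = (2×2 - (-5), 2×7.5 - 9, 2×(-1.5) - (-2)) = (9, 6, -1)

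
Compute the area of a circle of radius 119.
Area = pi * r²
Area = pi * 119²
Area = pi * 14161
Area = 44488.09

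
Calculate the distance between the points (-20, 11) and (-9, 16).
Using the distance formula: d = sqrt((x₂-x₁)² + (y₂-y₁)²)
dx = (-9) - (-20) = 11
dy = 16 - 11 = 5
d = sqrt(11² + 5²) = sqrt(121 + 25) = sqrt(146) = 12.08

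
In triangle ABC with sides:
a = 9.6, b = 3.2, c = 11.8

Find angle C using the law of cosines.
cos(C) = (a² + b² - c²)/(2ab)
cos(C) = (9.6² + 3.2² - 11.8²)/(2·9.6·3.2) = -36.84/61.44 = -0.599609
C = arccos(-0.599609) = 126.8°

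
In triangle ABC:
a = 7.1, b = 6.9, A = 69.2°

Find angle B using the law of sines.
sin(B)/b = sin(A)/a
sin(B) = b·sin(A)/a = 6.9·sin(69.2°)/7.1 = 0.908493
B = arcsin(0.908493) = 65.3°  (b ≤ a, so B ≤ A and the acute solution is unique)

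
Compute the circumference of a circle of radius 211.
Circumference = 2 * pi * r
Circumference = 2 * pi * 211
Circumference = 1325.75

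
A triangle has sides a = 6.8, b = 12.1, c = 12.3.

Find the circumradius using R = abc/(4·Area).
s = (a+b+c)/2 = 15.6
Area = √(s(s-a)(s-b)(s-c)) = √(15.6·8.8·3.5·3.3) = 39.8194
R = abc/(4·Area) = (6.8·12.1·12.3)/(4·39.8194) = 1012.044/159.2776 = 6.354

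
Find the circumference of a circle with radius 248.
Circumference = 2 * pi * r
Circumference = 2 * pi * 248
Circumference = 1558.23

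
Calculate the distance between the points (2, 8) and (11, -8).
Using the distance formula: d = sqrt((x₂-x₁)² + (y₂-y₁)²)
dx = 11 - 2 = 9
dy = (-8) - 8 = -16
d = sqrt(9² + (-16)²) = sqrt(81 + 256) = sqrt(337) = 18.36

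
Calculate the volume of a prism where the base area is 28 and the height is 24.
Volume = base area * height
Volume = 28 * 24
Volume = 672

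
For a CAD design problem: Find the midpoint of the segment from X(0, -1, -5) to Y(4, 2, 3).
Midpoint = ((0+4)/2, (-1+2)/2, (-5+3)/2) = (2, 0.5, -1)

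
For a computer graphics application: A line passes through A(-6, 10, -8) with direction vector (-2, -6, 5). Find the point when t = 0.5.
P(0.5) = (-6 + (-2)(0.5), 10 + (-6)(0.5), -8 + 5(0.5)) = (-7, 7, -5.5)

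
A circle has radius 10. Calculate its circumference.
Circumference = 2 * pi * r
Circumference = 2 * pi * 10
Circumference = 62.83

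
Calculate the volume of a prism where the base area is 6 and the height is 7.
Volume = base area * height
Volume = 6 * 7
Volume = 42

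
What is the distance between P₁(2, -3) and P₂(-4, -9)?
Using the distance formula: d = sqrt((x₂-x₁)² + (y₂-y₁)²)
dx = (-4) - 2 = -6
dy = (-9) - (-3) = -6
d = sqrt((-6)² + (-6)²) = sqrt(36 + 36) = sqrt(72) = 8.49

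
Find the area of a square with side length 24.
Area = s²
Area = 24²
Area = 576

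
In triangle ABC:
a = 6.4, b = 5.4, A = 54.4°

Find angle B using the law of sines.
sin(B)/b = sin(A)/a
sin(B) = b·sin(A)/a = 5.4·sin(54.4°)/6.4 = 0.686054
B = arcsin(0.686054) = 43.32°  (b ≤ a, so B ≤ A and the acute solution is unique)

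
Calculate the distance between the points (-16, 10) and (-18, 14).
Using the distance formula: d = sqrt((x₂-x₁)² + (y₂-y₁)²)
dx = (-18) - (-16) = -2
dy = 14 - 10 = 4
d = sqrt((-2)² + 4²) = sqrt(4 + 16) = sqrt(20) = 4.47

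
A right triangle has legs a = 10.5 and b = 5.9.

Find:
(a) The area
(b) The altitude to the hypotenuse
(a) Area = ½ab = ½·10.5·5.9 = 30.975
(b) Hypotenuse c = √(10.5² + 5.9²) = √145.06 = 12.0441
    Area = ½·c·h_c  →  h_c = 2·Area/c = 2·30.975/12.0441 = 5.144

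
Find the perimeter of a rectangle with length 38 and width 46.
Perimeter = 2 * (length + width)
Perimeter = 2 * (38 + 46)
Perimeter = 2 * 84
Perimeter = 168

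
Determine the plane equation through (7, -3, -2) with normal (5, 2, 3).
d = n·P = (5)(7) + (2)(-3) + (3)(-2) = 23
Plane: 5x + 2y + 3z = 23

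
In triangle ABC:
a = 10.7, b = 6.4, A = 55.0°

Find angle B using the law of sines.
sin(B)/b = sin(A)/a
sin(B) = b·sin(A)/a = 6.4·sin(55.0°)/10.7 = 0.489960
B = arcsin(0.489960) = 29.34°  (b ≤ a, so B ≤ A and the acute solution is unique)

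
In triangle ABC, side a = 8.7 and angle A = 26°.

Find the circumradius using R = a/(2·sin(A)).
R = a/(2·sin(A)) = 8.7/(2·sin(26°))
R = 8.7/(2·0.438371) = 8.7/0.876742 = 9.923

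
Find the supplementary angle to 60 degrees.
Supplementary angles sum to 180 degrees.
Other angle = 180 - 60
Other angle = 120 degrees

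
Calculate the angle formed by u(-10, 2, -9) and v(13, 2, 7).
u·v = -189, |u|² = 185, |v|² = 222
cos θ = -189/√41070 ≈ -0.9326
θ ≈ 158.8°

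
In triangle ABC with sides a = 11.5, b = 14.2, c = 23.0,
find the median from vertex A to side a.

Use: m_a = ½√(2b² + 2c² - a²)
m_a = ½√(2·14.2² + 2·23.0² - 11.5²)
m_a = ½√(403.28 + 1058 - 132.25) = ½√1329.03 = 18.23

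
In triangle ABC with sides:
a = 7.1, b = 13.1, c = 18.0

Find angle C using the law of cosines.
cos(C) = (a² + b² - c²)/(2ab)
cos(C) = (7.1² + 13.1² - 18.0²)/(2·7.1·13.1) = -101.98/186.02 = -0.548221
C = arccos(-0.548221) = 123.2°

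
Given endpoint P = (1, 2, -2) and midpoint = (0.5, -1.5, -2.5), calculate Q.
Q = (2×0.5 - 1, 2×(-1.5) - 2, 2×(-2.5) - (-2)) = (0, -5, -3)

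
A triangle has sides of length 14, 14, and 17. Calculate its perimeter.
Perimeter = sum of all sides
Perimeter = 14 + 14 + 17
Perimeter = 45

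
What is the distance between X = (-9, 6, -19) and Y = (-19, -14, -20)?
d = √[(-10)² + (-20)² + (-1)²] = √501 = 22.38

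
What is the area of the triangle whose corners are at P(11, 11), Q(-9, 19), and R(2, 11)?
Using the coordinate formula: Area = (1/2)|x₁(y₂-y₃) + x₂(y₃-y₁) + x₃(y₁-y₂)|
Area = (1/2)|11(19-11) + (-9)(11-11) + 2(11-19)|
Area = (1/2)|11*8 + (-9)*0 + 2*(-8)|
Area = (1/2)|88 + 0 + (-16)|
Area = (1/2)*72 = 36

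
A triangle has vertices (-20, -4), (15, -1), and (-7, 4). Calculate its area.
Using the coordinate formula: Area = (1/2)|x₁(y₂-y₃) + x₂(y₃-y₁) + x₃(y₁-y₂)|
Area = (1/2)|(-20)((-1)-4) + 15(4-(-4)) + (-7)((-4)-(-1))|
Area = (1/2)|(-20)*(-5) + 15*8 + (-7)*(-3)|
Area = (1/2)|100 + 120 + 21|
Area = (1/2)*241 = 120.50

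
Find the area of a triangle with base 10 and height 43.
Area = (1/2) * base * height
Area = (1/2) * 10 * 43
Area = 215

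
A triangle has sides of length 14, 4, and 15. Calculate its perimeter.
Perimeter = sum of all sides
Perimeter = 14 + 4 + 15
Perimeter = 33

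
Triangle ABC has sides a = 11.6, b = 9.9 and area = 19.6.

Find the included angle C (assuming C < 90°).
Area = ½ab·sin(C)  →  sin(C) = 2·Area/(ab)
sin(C) = 2·19.6/(11.6·9.9) = 0.341344
C = arcsin(0.341344) = 19.96°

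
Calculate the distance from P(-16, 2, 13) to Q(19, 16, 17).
d = √[(35)² + (14)² + (4)²] = √1437 = 37.91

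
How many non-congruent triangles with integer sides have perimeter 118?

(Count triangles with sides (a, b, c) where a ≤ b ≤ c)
With a ≤ b ≤ c and a + b + c = 118, the triangle inequality a + b > c gives c < 118/2, so c ≤ 58.
Iterate a from 1 to ⌊p/3⌋ = 39; for each a, b ranges from a to ⌊(p−a)/2⌋ with c = p − a − b, keeping only c ≥ b.
Triples: (2, 58, 58), (3, 57, 58), (4, 56, 58), …
Count = 290 triangles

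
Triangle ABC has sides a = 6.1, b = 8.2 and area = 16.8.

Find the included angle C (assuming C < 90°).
Area = ½ab·sin(C)  →  sin(C) = 2·Area/(ab)
sin(C) = 2·16.8/(6.1·8.2) = 0.671731
C = arcsin(0.671731) = 42.2°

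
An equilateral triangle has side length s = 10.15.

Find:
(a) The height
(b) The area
(a) Height h = s·√3/2 = 10.15·√3/2 = 8.79
(b) Area = (√3/4)·s² = (√3/4)·10.15² = (√3/4)·103.023 = 44.61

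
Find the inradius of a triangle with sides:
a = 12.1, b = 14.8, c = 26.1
s = (a+b+c)/2 = (12.1+14.8+26.1)/2 = 26.5
Area = √(s(s-a)(s-b)(s-c)) = √(26.5·14.4·11.7·0.4) = 42.2598
r = Area/s = 42.2598/26.5 = 1.595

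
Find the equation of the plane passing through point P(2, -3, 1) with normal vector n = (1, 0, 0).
d = n·P = (1)(2) + (0)(-3) + (0)(1) = 2
Plane: x = 2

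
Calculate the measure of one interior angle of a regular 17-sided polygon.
Interior angle of a regular n-gon = (n-2)*180/n
Interior angle = (17-2)*180/17
Interior angle = 15*180/17
Interior angle = 2700/17
Interior angle = 158.82 degrees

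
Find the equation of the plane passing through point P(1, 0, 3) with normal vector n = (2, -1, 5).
d = n·P = (2)(1) + (-1)(0) + (5)(3) = 17
Plane: 2x - y + 5z = 17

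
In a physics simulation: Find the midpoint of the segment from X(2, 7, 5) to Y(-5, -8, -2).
Midpoint = ((2-5)/2, (7-8)/2, (5-2)/2) = (-1.5, -0.5, 1.5)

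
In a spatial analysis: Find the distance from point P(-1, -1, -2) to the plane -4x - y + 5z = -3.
d = |(-4)(-1) + (-1)(-1) + 5(-2) - (-3)| / √((-4)² + (-1)² + 5²) = 2/√42 = 0.3086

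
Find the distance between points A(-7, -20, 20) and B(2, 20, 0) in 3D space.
d = √[(9)² + (40)² + (-20)²] = √2081 = 45.62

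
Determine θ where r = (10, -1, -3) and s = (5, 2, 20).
r·s = -12, |r|² = 110, |s|² = 429
cos θ = -12/√47190 ≈ -0.05524
θ ≈ 93.17°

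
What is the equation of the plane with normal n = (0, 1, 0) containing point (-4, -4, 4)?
d = n·P = (0)(-4) + (1)(-4) + (0)(4) = -4
Plane: y = -4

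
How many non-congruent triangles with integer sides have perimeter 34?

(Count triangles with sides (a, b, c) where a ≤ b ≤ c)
With a ≤ b ≤ c and a + b + c = 34, the triangle inequality a + b > c gives c < 34/2, so c ≤ 16.
Iterate a from 1 to ⌊p/3⌋ = 11; for each a, b ranges from a to ⌊(p−a)/2⌋ with c = p − a − b, keeping only c ≥ b.
Triples: (2, 16, 16), (3, 15, 16), (4, 14, 16), …
Count = 24 triangles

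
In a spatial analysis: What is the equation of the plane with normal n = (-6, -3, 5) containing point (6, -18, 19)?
d = n·P = (-6)(6) + (-3)(-18) + (5)(19) = 113
Plane: -6x - 3y + 5z = 113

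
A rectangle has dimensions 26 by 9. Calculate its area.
Area = length * width
Area = 26 * 9
Area = 234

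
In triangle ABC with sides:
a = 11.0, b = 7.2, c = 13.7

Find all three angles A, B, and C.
By the law of cosines:
cos(A) = (b² + c² - a²)/(2bc) = 0.600821  →  A = 53.07°
cos(B) = (a² + c² - b²)/(2ac) = 0.852190  →  B = 31.55°
cos(C) = (a² + b² - c²)/(2ab) = -0.093750  →  C = 95.38°
Check: A + B + C = 180.0° ✓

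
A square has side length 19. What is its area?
Area = s²
Area = 19²
Area = 361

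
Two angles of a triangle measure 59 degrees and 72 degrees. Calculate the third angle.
Sum of angles in a triangle = 180 degrees
Third angle = 180 - 59 - 72
Third angle = 49 degrees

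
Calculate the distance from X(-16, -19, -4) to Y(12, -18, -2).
d = √[(28)² + (1)² + (2)²] = √789 = 28.09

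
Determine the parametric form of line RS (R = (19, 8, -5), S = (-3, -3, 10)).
Direction vector d = S - R = (-22, -11, 15)
x = 19 - 22t, y = 8 - 11t, z = -5 + 15t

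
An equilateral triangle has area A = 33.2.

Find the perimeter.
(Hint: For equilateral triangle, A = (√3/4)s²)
A = (√3/4)s²  →  s² = 4A/√3 = 4·33.2/√3 = 76.6721
s = 8.75626
Perimeter = 3s = 26.27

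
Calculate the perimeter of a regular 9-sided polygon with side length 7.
Perimeter = number of sides * side length
Perimeter = 9 * 7
Perimeter = 63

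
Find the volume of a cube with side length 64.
Volume = s³
Volume = 64³
Volume = 262144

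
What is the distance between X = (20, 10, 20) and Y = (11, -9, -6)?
d = √[(-9)² + (-19)² + (-26)²] = √1118 = 33.44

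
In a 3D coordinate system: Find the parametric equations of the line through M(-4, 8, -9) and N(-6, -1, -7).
Direction vector d = N - M = (-2, -9, 2)
x = -4 - 2t, y = 8 - 9t, z = -9 + 2t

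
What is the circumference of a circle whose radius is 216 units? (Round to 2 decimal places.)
Circumference = 2 * pi * r
Circumference = 2 * pi * 216
Circumference = 1357.17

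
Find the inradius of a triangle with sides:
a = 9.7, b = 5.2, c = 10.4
s = (a+b+c)/2 = (9.7+5.2+10.4)/2 = 12.65
Area = √(s(s-a)(s-b)(s-c)) = √(12.65·2.95·7.45·2.25) = 25.0107
r = Area/s = 25.0107/12.65 = 1.977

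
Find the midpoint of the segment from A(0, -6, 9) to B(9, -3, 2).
Midpoint = ((0+9)/2, (-6-3)/2, (9+2)/2) = (4.5, -4.5, 5.5)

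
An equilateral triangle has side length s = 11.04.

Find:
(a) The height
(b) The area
(a) Height h = s·√3/2 = 11.04·√3/2 = 9.561
(b) Area = (√3/4)·s² = (√3/4)·11.04² = (√3/4)·121.882 = 52.78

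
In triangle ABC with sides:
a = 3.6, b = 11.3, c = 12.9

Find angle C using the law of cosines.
cos(C) = (a² + b² - c²)/(2ab)
cos(C) = (3.6² + 11.3² - 12.9²)/(2·3.6·11.3) = -25.76/81.36 = -0.316618
C = arccos(-0.316618) = 108.5°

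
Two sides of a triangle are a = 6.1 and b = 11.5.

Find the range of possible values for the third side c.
By the triangle inequality: |a - b| < c < a + b
|6.1 - 11.5| < c < 6.1 + 11.5
5.4 < c < 17.6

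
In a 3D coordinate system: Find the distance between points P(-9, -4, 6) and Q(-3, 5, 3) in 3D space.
d = √[(6)² + (9)² + (-3)²] = √126 = 11.22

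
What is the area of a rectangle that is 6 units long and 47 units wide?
Area = length * width
Area = 6 * 47
Area = 282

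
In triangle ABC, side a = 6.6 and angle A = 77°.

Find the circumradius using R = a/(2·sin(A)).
R = a/(2·sin(A)) = 6.6/(2·sin(77°))
R = 6.6/(2·0.974370) = 6.6/1.948740 = 3.387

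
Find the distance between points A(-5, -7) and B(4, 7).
Using the distance formula: d = sqrt((x₂-x₁)² + (y₂-y₁)²)
dx = 4 - (-5) = 9
dy = 7 - (-7) = 14
d = sqrt(9² + 14²) = sqrt(81 + 196) = sqrt(277) = 16.64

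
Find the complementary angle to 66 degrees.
Complementary angles sum to 90 degrees.
Other angle = 90 - 66
Other angle = 24 degrees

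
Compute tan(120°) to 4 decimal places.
tan(120 degrees) = -1.7321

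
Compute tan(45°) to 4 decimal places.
tan(45 degrees) = 1
Decimal approximation: 1.0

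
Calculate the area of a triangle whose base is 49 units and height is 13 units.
Area = (1/2) * base * height
Area = (1/2) * 49 * 13
Area = 318.50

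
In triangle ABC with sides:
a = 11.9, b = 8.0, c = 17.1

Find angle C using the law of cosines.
cos(C) = (a² + b² - c²)/(2ab)
cos(C) = (11.9² + 8.0² - 17.1²)/(2·11.9·8.0) = -86.8/190.4 = -0.455882
C = arccos(-0.455882) = 117.1°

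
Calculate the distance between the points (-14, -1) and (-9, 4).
Using the distance formula: d = sqrt((x₂-x₁)² + (y₂-y₁)²)
dx = (-9) - (-14) = 5
dy = 4 - (-1) = 5
d = sqrt(5² + 5²) = sqrt(25 + 25) = sqrt(50) = 7.07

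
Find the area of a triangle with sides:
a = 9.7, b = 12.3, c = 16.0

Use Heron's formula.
s = (a+b+c)/2 = (9.7+12.3+16.0)/2 = 19
A = √(s(s-a)(s-b)(s-c)) = √(19·9.3·6.7·3)
A = √3551.67 = 59.6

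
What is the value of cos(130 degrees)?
cos(130 degrees) = -0.6428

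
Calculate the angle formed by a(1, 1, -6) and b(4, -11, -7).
a·b = 35, |a|² = 38, |b|² = 186
cos θ = 35/√7068 ≈ 0.4163
θ ≈ 65.4°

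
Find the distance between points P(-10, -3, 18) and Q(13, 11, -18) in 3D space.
d = √[(23)² + (14)² + (-36)²] = √2021 = 44.96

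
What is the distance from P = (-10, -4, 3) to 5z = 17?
d = |0(-10) + 0(-4) + 5(3) - (17)| / √(0² + 0² + 5²) = 2/√25 = 0.4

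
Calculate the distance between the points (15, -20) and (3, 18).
Using the distance formula: d = sqrt((x₂-x₁)² + (y₂-y₁)²)
dx = 3 - 15 = -12
dy = 18 - (-20) = 38
d = sqrt((-12)² + 38²) = sqrt(144 + 1444) = sqrt(1588) = 39.85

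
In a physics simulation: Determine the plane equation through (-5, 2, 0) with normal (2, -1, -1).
d = n·P = (2)(-5) + (-1)(2) + (-1)(0) = -12
Plane: 2x - y - z = -12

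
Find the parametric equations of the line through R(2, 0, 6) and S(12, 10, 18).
Direction vector d = S - R = (10, 10, 12)
x = 2 + 10t, y = 0 + 10t, z = 6 + 12t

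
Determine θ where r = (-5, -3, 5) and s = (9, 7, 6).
r·s = -36, |r|² = 59, |s|² = 166
cos θ = -36/√9794 ≈ -0.3638
θ ≈ 111.3°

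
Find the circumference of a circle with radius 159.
Circumference = 2 * pi * r
Circumference = 2 * pi * 159
Circumference = 999.03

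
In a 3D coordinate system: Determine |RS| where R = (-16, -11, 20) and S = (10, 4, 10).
d = √[(26)² + (15)² + (-10)²] = √1001 = 31.64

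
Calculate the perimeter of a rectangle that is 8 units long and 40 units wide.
Perimeter = 2 * (length + width)
Perimeter = 2 * (8 + 40)
Perimeter = 2 * 48
Perimeter = 96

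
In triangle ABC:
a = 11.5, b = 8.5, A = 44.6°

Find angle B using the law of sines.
sin(B)/b = sin(A)/a
sin(B) = b·sin(A)/a = 8.5·sin(44.6°)/11.5 = 0.518983
B = arcsin(0.518983) = 31.26°  (b ≤ a, so B ≤ A and the acute solution is unique)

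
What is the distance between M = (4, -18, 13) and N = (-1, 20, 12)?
d = √[(-5)² + (38)² + (-1)²] = √1470 = 38.34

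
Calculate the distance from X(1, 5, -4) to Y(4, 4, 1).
d = √[(3)² + (-1)² + (5)²] = √35 = 5.916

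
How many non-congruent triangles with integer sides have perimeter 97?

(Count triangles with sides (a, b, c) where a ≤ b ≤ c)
With a ≤ b ≤ c and a + b + c = 97, the triangle inequality a + b > c gives c < 97/2, so c ≤ 48.
Iterate a from 1 to ⌊p/3⌋ = 32; for each a, b ranges from a to ⌊(p−a)/2⌋ with c = p − a − b, keeping only c ≥ b.
Triples: (1, 48, 48), (2, 47, 48), (3, 46, 48), …
Count = 208 triangles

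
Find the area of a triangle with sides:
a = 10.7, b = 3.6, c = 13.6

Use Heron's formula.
s = (a+b+c)/2 = (10.7+3.6+13.6)/2 = 13.95
A = √(s(s-a)(s-b)(s-c)) = √(13.95·3.25·10.35·0.35)
A = √164.235 = 12.82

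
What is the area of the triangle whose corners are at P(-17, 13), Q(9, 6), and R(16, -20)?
Using the coordinate formula: Area = (1/2)|x₁(y₂-y₃) + x₂(y₃-y₁) + x₃(y₁-y₂)|
Area = (1/2)|(-17)(6-(-20)) + 9((-20)-13) + 16(13-6)|
Area = (1/2)|(-17)*26 + 9*(-33) + 16*7|
Area = (1/2)|(-442) + (-297) + 112|
Area = (1/2)*627 = 313.50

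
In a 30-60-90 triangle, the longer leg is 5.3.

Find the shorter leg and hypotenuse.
In a 30-60-90 triangle, sides are in ratio 1 : √3 : 2.
Long leg = short leg·√3  →  short leg = 5.3/√3 = 3.06
Hypotenuse = 2·(short leg) = 2·5.3/√3 = 6.12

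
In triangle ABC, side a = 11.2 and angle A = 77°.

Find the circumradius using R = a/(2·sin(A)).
R = a/(2·sin(A)) = 11.2/(2·sin(77°))
R = 11.2/(2·0.974370) = 11.2/1.948740 = 5.747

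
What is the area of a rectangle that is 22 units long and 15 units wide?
Area = length * width
Area = 22 * 15
Area = 330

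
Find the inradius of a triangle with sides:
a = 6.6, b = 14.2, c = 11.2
s = (a+b+c)/2 = (6.6+14.2+11.2)/2 = 16
Area = √(s(s-a)(s-b)(s-c)) = √(16·9.4·1.8·4.8) = 36.048
r = Area/s = 36.048/16 = 2.253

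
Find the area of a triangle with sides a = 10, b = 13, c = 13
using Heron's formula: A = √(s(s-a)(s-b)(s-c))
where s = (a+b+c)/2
s = (10+13+13)/2 = 18
A = √(18·8·5·5) = √3600 = 60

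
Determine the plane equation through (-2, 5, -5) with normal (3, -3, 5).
d = n·P = (3)(-2) + (-3)(5) + (5)(-5) = -46
Plane: 3x - 3y + 5z = -46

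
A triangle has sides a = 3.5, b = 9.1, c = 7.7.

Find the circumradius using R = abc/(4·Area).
s = (a+b+c)/2 = 10.15
Area = √(s(s-a)(s-b)(s-c)) = √(10.15·6.65·1.05·2.45) = 13.1772
R = abc/(4·Area) = (3.5·9.1·7.7)/(4·13.1772) = 245.245/52.7088 = 4.653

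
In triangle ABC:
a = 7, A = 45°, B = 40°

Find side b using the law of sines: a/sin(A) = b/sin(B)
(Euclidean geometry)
b = a·sin(B)/sin(A) = 7·sin(40°)/sin(45°)
b = 7·0.642788/0.707107 = 6.363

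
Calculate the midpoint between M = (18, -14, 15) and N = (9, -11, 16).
Midpoint = ((18+9)/2, (-14-11)/2, (15+16)/2) = (13.5, -12.5, 15.5)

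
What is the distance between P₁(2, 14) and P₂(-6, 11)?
Using the distance formula: d = sqrt((x₂-x₁)² + (y₂-y₁)²)
dx = (-6) - 2 = -8
dy = 11 - 14 = -3
d = sqrt((-8)² + (-3)²) = sqrt(64 + 9) = sqrt(73) = 8.54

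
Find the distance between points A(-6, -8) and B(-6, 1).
Using the distance formula: d = sqrt((x₂-x₁)² + (y₂-y₁)²)
dx = (-6) - (-6) = 0
dy = 1 - (-8) = 9
d = sqrt(0² + 9²) = sqrt(0 + 81) = sqrt(81) = 9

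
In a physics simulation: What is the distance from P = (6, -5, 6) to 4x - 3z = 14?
d = |4(6) + 0(-5) + (-3)(6) - (14)| / √(4² + 0² + (-3)²) = 8/√25 = 1.6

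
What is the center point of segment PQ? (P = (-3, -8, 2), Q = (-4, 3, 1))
Midpoint = ((-3-4)/2, (-8+3)/2, (2+1)/2) = (-3.5, -2.5, 1.5)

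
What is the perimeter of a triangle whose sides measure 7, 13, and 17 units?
Perimeter = sum of all sides
Perimeter = 7 + 13 + 17
Perimeter = 37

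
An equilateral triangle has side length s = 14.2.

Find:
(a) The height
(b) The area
(a) Height h = s·√3/2 = 14.2·√3/2 = 12.3
(b) Area = (√3/4)·s² = (√3/4)·14.2² = (√3/4)·201.64 = 87.31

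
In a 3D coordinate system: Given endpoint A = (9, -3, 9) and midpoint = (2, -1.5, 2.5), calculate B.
B = (2×2 - 9, 2×(-1.5) - (-3), 2×2.5 - 9) = (-5, 0, -4)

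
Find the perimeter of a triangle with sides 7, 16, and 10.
Perimeter = sum of all sides
Perimeter = 7 + 16 + 10
Perimeter = 33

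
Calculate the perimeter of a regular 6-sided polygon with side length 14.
Perimeter = number of sides * side length
Perimeter = 6 * 14
Perimeter = 84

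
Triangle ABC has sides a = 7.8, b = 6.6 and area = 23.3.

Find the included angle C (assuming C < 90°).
Area = ½ab·sin(C)  →  sin(C) = 2·Area/(ab)
sin(C) = 2·23.3/(7.8·6.6) = 0.905206
C = arcsin(0.905206) = 64.85°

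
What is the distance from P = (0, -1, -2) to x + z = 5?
d = |1(0) + 0(-1) + 1(-2) - (5)| / √(1² + 0² + 1²) = 7/√2 = 4.95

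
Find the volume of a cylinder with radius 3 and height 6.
Volume = pi * r² * h
Volume = pi * 3² * 6
Volume = pi * 9 * 6
Volume = pi * 54
Volume = 169.65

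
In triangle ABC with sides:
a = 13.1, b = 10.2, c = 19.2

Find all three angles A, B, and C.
By the law of cosines:
cos(A) = (b² + c² - a²)/(2bc) = 0.768663  →  A = 39.77°
cos(B) = (a² + c² - b²)/(2ac) = 0.867148  →  B = 29.87°
cos(C) = (a² + b² - c²)/(2ab) = -0.347964  →  C = 110.4°
Check: A + B + C = 180.0° ✓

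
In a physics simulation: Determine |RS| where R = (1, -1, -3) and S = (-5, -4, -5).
d = √[(-6)² + (-3)² + (-2)²] = √49 = 7.0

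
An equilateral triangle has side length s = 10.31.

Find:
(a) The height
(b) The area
(a) Height h = s·√3/2 = 10.31·√3/2 = 8.929
(b) Area = (√3/4)·s² = (√3/4)·10.31² = (√3/4)·106.296 = 46.03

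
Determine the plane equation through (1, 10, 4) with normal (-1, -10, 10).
d = n·P = (-1)(1) + (-10)(10) + (10)(4) = -61
Plane: -x - 10y + 10z = -61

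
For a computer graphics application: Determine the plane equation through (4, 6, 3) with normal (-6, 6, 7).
d = n·P = (-6)(4) + (6)(6) + (7)(3) = 33
Plane: -6x + 6y + 7z = 33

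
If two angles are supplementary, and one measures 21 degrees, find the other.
Supplementary angles sum to 180 degrees.
Other angle = 180 - 21
Other angle = 159 degrees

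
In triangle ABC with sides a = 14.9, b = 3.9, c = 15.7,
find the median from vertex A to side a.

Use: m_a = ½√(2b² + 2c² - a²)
m_a = ½√(2·3.9² + 2·15.7² - 14.9²)
m_a = ½√(30.42 + 492.98 - 222.01) = ½√301.39 = 8.68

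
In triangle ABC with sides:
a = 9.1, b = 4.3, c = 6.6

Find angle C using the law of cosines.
cos(C) = (a² + b² - c²)/(2ab)
cos(C) = (9.1² + 4.3² - 6.6²)/(2·9.1·4.3) = 57.74/78.26 = 0.737797
C = arccos(0.737797) = 42.46°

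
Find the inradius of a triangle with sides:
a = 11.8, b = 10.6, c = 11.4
s = (a+b+c)/2 = (11.8+10.6+11.4)/2 = 16.9
Area = √(s(s-a)(s-b)(s-c)) = √(16.9·5.1·6.3·5.5) = 54.6487
r = Area/s = 54.6487/16.9 = 3.234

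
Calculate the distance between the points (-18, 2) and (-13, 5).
Using the distance formula: d = sqrt((x₂-x₁)² + (y₂-y₁)²)
dx = (-13) - (-18) = 5
dy = 5 - 2 = 3
d = sqrt(5² + 3²) = sqrt(25 + 9) = sqrt(34) = 5.83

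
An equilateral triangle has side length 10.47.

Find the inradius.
For an equilateral triangle, r = s/(2√3) where s is the side.
r = 10.47/(2√3) = 10.47/3.464102 = 3.022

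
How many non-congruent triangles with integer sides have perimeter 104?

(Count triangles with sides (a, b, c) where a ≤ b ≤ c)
With a ≤ b ≤ c and a + b + c = 104, the triangle inequality a + b > c gives c < 104/2, so c ≤ 51.
Iterate a from 1 to ⌊p/3⌋ = 34; for each a, b ranges from a to ⌊(p−a)/2⌋ with c = p − a − b, keeping only c ≥ b.
Triples: (2, 51, 51), (3, 50, 51), (4, 49, 51), …
Count = 225 triangles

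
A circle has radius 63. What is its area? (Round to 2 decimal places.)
Area = pi * r²
Area = pi * 63²
Area = pi * 3969
Area = 12468.98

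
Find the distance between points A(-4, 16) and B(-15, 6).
Using the distance formula: d = sqrt((x₂-x₁)² + (y₂-y₁)²)
dx = (-15) - (-4) = -11
dy = 6 - 16 = -10
d = sqrt((-11)² + (-10)²) = sqrt(121 + 100) = sqrt(221) = 14.87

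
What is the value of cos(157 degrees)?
cos(157 degrees) = -0.9205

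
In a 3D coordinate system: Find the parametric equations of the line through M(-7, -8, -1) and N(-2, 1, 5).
Direction vector d = N - M = (5, 9, 6)
x = -7 + 5t, y = -8 + 9t, z = -1 + 6t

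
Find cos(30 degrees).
cos(30 degrees) = sqrt(3)/2
Decimal approximation: 0.866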